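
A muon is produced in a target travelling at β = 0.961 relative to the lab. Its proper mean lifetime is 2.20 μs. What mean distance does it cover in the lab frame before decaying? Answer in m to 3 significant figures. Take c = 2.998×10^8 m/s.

d ≈ 2290 m

γ = 1/√(1 − 0.961²) = 3.6160
Dilated lifetime: Δt = γτ₀ = 3.6160 × 2.20 μs = 7.9552 μs
d = vΔt = 0.961c × 7.9552 μs = 2.8811×10^8 m/s × 7.9552×10^-6 s = 2290 m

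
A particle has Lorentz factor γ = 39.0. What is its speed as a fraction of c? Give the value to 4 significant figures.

β = √(1 − 1/γ²) = √(1 − 1/39.0²) = √(0.999343) = 0.9997

β ≈ 0.9997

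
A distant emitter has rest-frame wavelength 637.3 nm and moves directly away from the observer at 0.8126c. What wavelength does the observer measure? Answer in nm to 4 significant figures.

Relativistic Doppler: λ_obs = λ_src √((1+β)/(1−β))
= 637.3 × √(1.81260/0.187400) = 637.3 × 3.11004 = 1982 nm

λ_obs ≈ 1982 nm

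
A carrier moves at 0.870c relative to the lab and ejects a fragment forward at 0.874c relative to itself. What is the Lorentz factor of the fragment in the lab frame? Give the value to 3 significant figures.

γ ≈ 7.35

u_lab = (0.874 + 0.870)/(1 + 0.874×0.870) = 1.744/1.76038 = 0.990695
γ = 1/√(1 − 0.990695²) = 7.35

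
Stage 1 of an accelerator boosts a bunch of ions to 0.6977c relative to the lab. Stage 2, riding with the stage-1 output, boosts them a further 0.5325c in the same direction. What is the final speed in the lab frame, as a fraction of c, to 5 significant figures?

u ≈ 0.89696c

Compose boost 2: (0.5325 + 0.6977)/(1 + 0.5325×0.6977) = 1.2302/1.371525 = 0.89696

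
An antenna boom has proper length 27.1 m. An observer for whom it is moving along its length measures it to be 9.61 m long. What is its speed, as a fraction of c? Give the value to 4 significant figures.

β ≈ 0.9350

γ = L₀/L = 27.1/9.61 = 2.81998
β = √(1 − 1/γ²) = 0.9350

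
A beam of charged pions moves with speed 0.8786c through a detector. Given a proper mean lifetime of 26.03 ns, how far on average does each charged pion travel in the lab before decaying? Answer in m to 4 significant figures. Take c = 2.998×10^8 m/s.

d ≈ 14.36 m

γ = 1/√(1 − 0.8786²) = 2.09398
Dilated lifetime: Δt = γτ₀ = 2.09398 × 26.03 ns = 54.5064 ns
d = vΔt = 0.8786c × 54.5064 ns = 2.63404×10^8 m/s × 5.45064×10^-8 s = 14.36 m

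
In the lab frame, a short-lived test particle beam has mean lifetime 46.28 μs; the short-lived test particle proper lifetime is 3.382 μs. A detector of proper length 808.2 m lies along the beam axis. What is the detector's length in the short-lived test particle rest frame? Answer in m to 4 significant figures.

L ≈ 59.06 m

Time dilation ⇒ γ = Δt/τ₀ = 46.28/3.382 = 13.6842
Length contraction: L = L₀/γ = 808.2/13.6842 = 59.06 m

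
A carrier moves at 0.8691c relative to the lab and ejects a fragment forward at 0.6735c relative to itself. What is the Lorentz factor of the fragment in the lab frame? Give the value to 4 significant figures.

u_lab = (0.6735 + 0.8691)/(1 + 0.6735×0.8691) = 1.5426/1.585339 = 0.9730412
γ = 1/√(1 − 0.9730412²) = 4.336

γ ≈ 4.336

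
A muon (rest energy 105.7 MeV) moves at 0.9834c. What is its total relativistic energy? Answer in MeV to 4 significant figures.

γ = 1/√(1 − 0.9834²) = 5.51113
E = γm₀c² = 5.51113 × 105.7 MeV = 582.5 MeV

E ≈ 582.5 MeV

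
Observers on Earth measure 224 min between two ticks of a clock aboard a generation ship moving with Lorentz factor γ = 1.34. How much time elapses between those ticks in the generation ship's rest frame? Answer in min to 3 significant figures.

γ = 1.34 (given)
Proper time: τ₀ = Δt/γ = 224/1.34 = 167 min

τ₀ ≈ 167 min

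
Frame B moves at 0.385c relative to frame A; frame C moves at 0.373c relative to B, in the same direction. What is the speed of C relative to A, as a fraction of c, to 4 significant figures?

Compose boost 2: (0.373 + 0.385)/(1 + 0.373×0.385) = 0.7580/1.14360 = 0.6628

u ≈ 0.6628c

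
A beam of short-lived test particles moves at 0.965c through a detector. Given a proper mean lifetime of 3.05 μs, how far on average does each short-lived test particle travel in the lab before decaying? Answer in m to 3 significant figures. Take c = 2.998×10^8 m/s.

γ = 1/√(1 − 0.965²) = 3.8132
Dilated lifetime: Δt = γτ₀ = 3.8132 × 3.05 μs = 11.630 μs
d = vΔt = 0.965c × 11.630 μs = 2.8931×10^8 m/s × 1.1630×10^-5 s = 3360 m

d ≈ 3360 m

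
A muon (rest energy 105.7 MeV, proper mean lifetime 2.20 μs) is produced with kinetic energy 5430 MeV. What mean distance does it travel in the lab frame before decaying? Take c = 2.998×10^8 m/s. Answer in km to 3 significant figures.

γ = 1 + K/(m₀c²) = 1 + 5430/105.7 = 52.372
β = √(1 − 1/γ²) = 0.99982
Dilated lifetime: γτ₀ = 52.372 × 2.20 μs = 115.22 μs
d = βc·γτ₀ = 0.99982 × (2.998×10^8 m/s) × 0.00011522 s = 34.5 km

d ≈ 34.5 km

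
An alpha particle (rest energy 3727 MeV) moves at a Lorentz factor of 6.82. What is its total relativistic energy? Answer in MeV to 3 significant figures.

γ = 6.82 (given)
E = γm₀c² = 6.82 × 3727 MeV = 25400 MeV

E ≈ 25400 MeV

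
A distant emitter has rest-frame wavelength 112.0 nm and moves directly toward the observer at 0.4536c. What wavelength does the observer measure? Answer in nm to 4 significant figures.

Relativistic Doppler: λ_obs = λ_src √((1−β)/(1+β))
= 112.0 × √(0.546400/1.45360) = 112.0 × 0.613102 = 68.67 nm

λ_obs ≈ 68.67 nm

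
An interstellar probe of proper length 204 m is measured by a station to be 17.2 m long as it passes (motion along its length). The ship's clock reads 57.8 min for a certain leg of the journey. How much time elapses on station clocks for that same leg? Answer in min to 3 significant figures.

Δt ≈ 686 min

Length contraction ⇒ γ = L₀/L = 204/17.2 = 11.860
Time dilation: Δt = γτ₀ = 11.860 × 57.8 min = 686 min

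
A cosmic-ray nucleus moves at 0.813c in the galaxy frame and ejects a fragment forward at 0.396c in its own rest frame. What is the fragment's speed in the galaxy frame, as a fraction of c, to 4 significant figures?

Compose boost 2: (0.396 + 0.813)/(1 + 0.396×0.813) = 1.209/1.32195 = 0.9146

u ≈ 0.9146c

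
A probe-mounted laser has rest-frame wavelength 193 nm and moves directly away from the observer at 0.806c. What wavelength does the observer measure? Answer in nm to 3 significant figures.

λ_obs ≈ 589 nm

Relativistic Doppler: λ_obs = λ_src √((1+β)/(1−β))
= 193 × √(1.8060/0.19400) = 193 × 3.0511 = 589 nm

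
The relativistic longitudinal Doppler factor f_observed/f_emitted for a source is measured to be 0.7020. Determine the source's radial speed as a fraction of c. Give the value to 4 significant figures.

β ≈ 0.3398

f_obs/f_src = √((1−β)/(1+β)) = 0.7020  ⇒  (1−β)/(1+β) = 0.492804
β = |1 − D²|/(1 + D²) = |1 − 0.492804|/(1 + 0.492804) = 0.3398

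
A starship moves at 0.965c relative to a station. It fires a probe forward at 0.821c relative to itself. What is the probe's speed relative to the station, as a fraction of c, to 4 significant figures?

Relativistic velocity addition: u = (u' + v)/(1 + u'v/c²)
= (0.821 + 0.965)/(1 + 0.821×0.965) = 1.786/1.79226 = 0.9965

u ≈ 0.9965c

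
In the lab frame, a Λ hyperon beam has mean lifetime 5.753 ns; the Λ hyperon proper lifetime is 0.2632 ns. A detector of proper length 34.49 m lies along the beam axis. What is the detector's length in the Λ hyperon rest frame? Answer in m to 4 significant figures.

L ≈ 1.578 m

Time dilation ⇒ γ = Δt/τ₀ = 5.753/0.2632 = 21.8579
Length contraction: L = L₀/γ = 34.49/21.8579 = 1.578 m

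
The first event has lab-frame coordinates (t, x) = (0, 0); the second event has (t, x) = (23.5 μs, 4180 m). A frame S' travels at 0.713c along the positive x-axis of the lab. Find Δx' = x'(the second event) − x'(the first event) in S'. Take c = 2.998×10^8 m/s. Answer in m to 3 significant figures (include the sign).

Δx' ≈ -1200 m

γ = 1/√(1 − 0.713²) = 1.4262
Δx' = γ(Δx − vΔt) = 1.4262 × (4180 m − 0.713×(2.998×10^8 m/s)×23.5×10^-6 s)
= 1.4262 × (-843.30 m) = -1200 m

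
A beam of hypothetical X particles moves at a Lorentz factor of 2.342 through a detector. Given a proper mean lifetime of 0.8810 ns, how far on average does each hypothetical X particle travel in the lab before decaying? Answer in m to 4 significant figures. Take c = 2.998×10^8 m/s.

d ≈ 0.5594 m

β = √(1 − 1/γ²) = √(1 − 1/2.342²) = 0.904258
Dilated lifetime: Δt = γτ₀ = 2.342 × 0.8810 ns = 2.06330 ns
d = vΔt = 0.904258c × 2.06330 ns = 2.71097×10^8 m/s × 2.06330×10^-9 s = 0.5594 m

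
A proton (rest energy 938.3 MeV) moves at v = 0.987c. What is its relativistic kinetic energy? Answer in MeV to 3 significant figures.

K ≈ 4900 MeV

γ = 1/√(1 − 0.987²) = 6.2220
K = (γ − 1)m₀c² = (6.2220 − 1) × 938.3 MeV = 5.2220 × 938.3 MeV = 4900 MeV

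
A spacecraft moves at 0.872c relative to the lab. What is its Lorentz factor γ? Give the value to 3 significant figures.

γ = 1/√(1 − β²) = 1/√(1 − 0.872²) = 1/√(0.23962) = 2.04

γ ≈ 2.04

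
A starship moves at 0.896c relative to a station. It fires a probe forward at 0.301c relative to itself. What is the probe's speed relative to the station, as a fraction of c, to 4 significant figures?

Relativistic velocity addition: u = (u' + v)/(1 + u'v/c²)
= (0.301 + 0.896)/(1 + 0.301×0.896) = 1.197/1.26970 = 0.9427

u ≈ 0.9427c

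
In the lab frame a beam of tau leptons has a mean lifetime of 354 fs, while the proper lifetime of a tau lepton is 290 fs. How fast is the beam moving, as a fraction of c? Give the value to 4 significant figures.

β ≈ 0.5735

γ = Δt/τ₀ = 354/290 = 1.22069
β = √(1 − 1/γ²) = √(1 − 1/1.22069²) = 0.5735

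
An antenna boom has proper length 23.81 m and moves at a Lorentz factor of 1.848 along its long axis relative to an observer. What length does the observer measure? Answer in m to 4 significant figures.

L ≈ 12.88 m

γ = 1.848 (given)
Length contraction: L = L₀/γ = 23.81/1.848 = 12.88 m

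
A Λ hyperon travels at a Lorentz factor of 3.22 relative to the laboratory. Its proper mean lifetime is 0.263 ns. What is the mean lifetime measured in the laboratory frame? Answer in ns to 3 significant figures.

Δt ≈ 0.847 ns

γ = 3.22 (given)
Time dilation: Δt = γτ₀ = 3.22 × 0.263 ns = 0.847 ns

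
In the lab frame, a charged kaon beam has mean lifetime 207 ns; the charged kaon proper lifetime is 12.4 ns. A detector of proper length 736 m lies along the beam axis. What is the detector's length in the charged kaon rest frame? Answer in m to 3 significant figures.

L ≈ 44.1 m

Time dilation ⇒ γ = Δt/τ₀ = 207/12.4 = 16.694
Length contraction: L = L₀/γ = 736/16.694 = 44.1 m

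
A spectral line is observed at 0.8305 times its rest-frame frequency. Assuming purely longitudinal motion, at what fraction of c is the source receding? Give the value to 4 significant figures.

f_obs/f_src = √((1−β)/(1+β)) = 0.8305  ⇒  (1−β)/(1+β) = 0.689730
β = |1 − D²|/(1 + D²) = |1 − 0.689730|/(1 + 0.689730) = 0.1836

β ≈ 0.1836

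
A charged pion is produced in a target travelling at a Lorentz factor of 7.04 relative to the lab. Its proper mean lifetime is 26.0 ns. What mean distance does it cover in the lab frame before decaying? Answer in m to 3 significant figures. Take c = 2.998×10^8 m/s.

d ≈ 54.3 m

β = √(1 − 1/γ²) = √(1 − 1/7.04²) = 0.98986
Dilated lifetime: Δt = γτ₀ = 7.04 × 26.0 ns = 183.04 ns
d = vΔt = 0.98986c × 183.04 ns = 2.9676×10^8 m/s × 1.8304×10^-7 s = 54.3 m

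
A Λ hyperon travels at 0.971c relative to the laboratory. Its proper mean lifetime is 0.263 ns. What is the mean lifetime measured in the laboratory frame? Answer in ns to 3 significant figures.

Δt ≈ 1.10 ns

γ = 1/√(1 − 0.971²) = 4.1827
Time dilation: Δt = γτ₀ = 4.1827 × 0.263 ns = 1.10 ns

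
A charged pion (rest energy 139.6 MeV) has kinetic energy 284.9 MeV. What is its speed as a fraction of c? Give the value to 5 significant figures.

γ = 1 + K/(m₀c²) = 1 + 284.9/139.6 = 3.040831
β = √(1 − 1/γ²) = 0.94438

β ≈ 0.94438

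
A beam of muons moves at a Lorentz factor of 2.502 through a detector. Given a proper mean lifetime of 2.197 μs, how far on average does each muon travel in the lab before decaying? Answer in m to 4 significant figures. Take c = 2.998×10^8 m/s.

d ≈ 1511 m

β = √(1 − 1/γ²) = √(1 − 1/2.502²) = 0.916655
Dilated lifetime: Δt = γτ₀ = 2.502 × 2.197 μs = 5.49689 μs
d = vΔt = 0.916655c × 5.49689 μs = 2.74813×10^8 m/s × 5.49689×10^-6 s = 1511 m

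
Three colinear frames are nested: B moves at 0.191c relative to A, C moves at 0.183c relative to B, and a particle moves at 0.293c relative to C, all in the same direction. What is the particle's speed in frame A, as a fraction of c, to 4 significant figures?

Compose boost 2: (0.183 + 0.191)/(1 + 0.183×0.191) = 0.3740/1.03495 = 0.361369
Compose boost 3: (0.293 + 0.361369)/(1 + 0.293×0.361369) = 0.654369/1.10588 = 0.5917

u ≈ 0.5917c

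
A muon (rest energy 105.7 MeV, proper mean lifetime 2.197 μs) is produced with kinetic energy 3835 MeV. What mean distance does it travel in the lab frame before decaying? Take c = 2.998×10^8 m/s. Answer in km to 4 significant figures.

d ≈ 24.55 km

γ = 1 + K/(m₀c²) = 1 + 3835/105.7 = 37.2819
β = √(1 − 1/γ²) = 0.999640
Dilated lifetime: γτ₀ = 37.2819 × 2.197 μs = 81.9084 μs
d = βc·γτ₀ = 0.999640 × (2.998×10^8 m/s) × 8.19084×10^-5 s = 24.55 km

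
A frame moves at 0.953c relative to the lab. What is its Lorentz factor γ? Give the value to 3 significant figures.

γ ≈ 3.30

γ = 1/√(1 − β²) = 1/√(1 − 0.953²) = 1/√(0.091791) = 3.30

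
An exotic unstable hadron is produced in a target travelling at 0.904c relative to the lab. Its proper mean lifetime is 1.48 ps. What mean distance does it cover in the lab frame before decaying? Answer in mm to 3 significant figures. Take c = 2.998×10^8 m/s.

d ≈ 0.938 mm

γ = 1/√(1 − 0.904²) = 2.3390
Dilated lifetime: Δt = γτ₀ = 2.3390 × 1.48 ps = 3.4617 ps
d = vΔt = 0.904c × 3.4617 ps = 2.7102×10^8 m/s × 3.4617×10^-12 s = 0.938 mm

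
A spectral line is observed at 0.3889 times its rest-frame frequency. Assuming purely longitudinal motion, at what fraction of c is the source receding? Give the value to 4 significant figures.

β ≈ 0.7373

f_obs/f_src = √((1−β)/(1+β)) = 0.3889  ⇒  (1−β)/(1+β) = 0.151243
β = |1 − D²|/(1 + D²) = |1 − 0.151243|/(1 + 0.151243) = 0.7373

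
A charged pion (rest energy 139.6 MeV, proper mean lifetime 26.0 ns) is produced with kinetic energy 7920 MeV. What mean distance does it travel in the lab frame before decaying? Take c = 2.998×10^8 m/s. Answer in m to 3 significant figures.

d ≈ 450 m

γ = 1 + K/(m₀c²) = 1 + 7920/139.6 = 57.734
β = √(1 − 1/γ²) = 0.99985
Dilated lifetime: γτ₀ = 57.734 × 26.0 ns = 1501.1 ns
d = βc·γτ₀ = 0.99985 × (2.998×10^8 m/s) × 1.5011×10^-6 s = 450 m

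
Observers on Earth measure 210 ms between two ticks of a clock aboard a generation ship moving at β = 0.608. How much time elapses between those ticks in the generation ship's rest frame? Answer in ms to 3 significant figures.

γ = 1/√(1 − 0.608²) = 1.2595
Proper time: τ₀ = Δt/γ = 210/1.2595 = 167 ms

τ₀ ≈ 167 ms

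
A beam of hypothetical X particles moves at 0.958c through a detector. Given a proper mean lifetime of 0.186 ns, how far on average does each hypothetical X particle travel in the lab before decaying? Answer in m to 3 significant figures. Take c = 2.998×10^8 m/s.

d ≈ 0.186 m

γ = 1/√(1 − 0.958²) = 3.4871
Dilated lifetime: Δt = γτ₀ = 3.4871 × 0.186 ns = 0.64861 ns
d = vΔt = 0.958c × 0.64861 ns = 2.8721×10^8 m/s × 6.4861×10^-10 s = 0.186 m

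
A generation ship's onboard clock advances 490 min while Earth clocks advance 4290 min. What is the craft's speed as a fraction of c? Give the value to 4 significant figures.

β ≈ 0.9935

γ = Δt/τ₀ = 4290/490 = 8.75510
β = √(1 − 1/γ²) = √(1 − 1/8.75510²) = 0.9935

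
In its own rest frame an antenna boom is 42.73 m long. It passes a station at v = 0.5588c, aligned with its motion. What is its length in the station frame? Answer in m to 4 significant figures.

L ≈ 35.44 m

γ = 1/√(1 − 0.5588²) = 1.20583
Length contraction: L = L₀/γ = 42.73/1.20583 = 35.44 m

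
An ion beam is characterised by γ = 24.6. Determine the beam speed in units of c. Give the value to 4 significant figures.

β ≈ 0.9992

β = √(1 − 1/γ²) = √(1 − 1/24.6²) = √(0.998348) = 0.9992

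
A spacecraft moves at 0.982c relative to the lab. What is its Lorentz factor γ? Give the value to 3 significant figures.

γ = 1/√(1 − β²) = 1/√(1 − 0.982²) = 1/√(0.035676) = 5.29

γ ≈ 5.29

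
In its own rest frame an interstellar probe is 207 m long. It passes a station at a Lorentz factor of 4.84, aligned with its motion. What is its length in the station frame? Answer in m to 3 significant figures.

L ≈ 42.8 m

γ = 4.84 (given)
Length contraction: L = L₀/γ = 207/4.84 = 42.8 m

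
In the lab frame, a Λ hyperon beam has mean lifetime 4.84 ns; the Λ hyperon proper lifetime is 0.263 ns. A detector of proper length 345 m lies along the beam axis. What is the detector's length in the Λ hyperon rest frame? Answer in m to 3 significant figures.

Time dilation ⇒ γ = Δt/τ₀ = 4.84/0.263 = 18.403
Length contraction: L = L₀/γ = 345/18.403 = 18.7 m

L ≈ 18.7 m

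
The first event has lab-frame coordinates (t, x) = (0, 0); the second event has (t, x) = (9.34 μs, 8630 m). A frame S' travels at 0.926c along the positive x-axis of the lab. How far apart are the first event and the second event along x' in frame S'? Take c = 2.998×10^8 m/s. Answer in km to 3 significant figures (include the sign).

γ = 1/√(1 − 0.926²) = 2.6488
Δx' = γ(Δx − vΔt) = 2.6488 × (8630 m − 0.926×(2.998×10^8 m/s)×9.34×10^-6 s)
= 2.6488 × (6037.1 m) = 16.0 km

Δx' ≈ 16.0 km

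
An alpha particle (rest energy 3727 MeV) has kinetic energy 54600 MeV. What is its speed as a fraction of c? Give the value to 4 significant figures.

β ≈ 0.9980

γ = 1 + K/(m₀c²) = 1 + 54600/3727 = 15.6499
β = √(1 − 1/γ²) = 0.9980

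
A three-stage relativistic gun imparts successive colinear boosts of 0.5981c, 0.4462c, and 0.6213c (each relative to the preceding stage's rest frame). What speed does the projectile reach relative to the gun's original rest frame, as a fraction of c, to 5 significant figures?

Compose boost 2: (0.4462 + 0.5981)/(1 + 0.4462×0.5981) = 1.0443/1.266872 = 0.8243136
Compose boost 3: (0.6213 + 0.8243136)/(1 + 0.6213×0.8243136) = 1.445614/1.512146 = 0.95600

u ≈ 0.95600c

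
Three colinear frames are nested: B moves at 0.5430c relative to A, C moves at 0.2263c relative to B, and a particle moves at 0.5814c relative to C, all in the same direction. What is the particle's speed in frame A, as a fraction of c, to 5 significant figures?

Compose boost 2: (0.2263 + 0.5430)/(1 + 0.2263×0.5430) = 0.76930/1.122881 = 0.6851127
Compose boost 3: (0.5814 + 0.6851127)/(1 + 0.5814×0.6851127) = 1.266513/1.398325 = 0.90574

u ≈ 0.90574c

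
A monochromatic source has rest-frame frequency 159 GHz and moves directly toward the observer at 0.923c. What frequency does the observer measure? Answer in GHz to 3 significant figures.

Relativistic Doppler: f_obs = f_src √((1+β)/(1−β))
= 159 × √(1.9230/0.077000) = 159 × 4.9974 = 795 GHz

f_obs ≈ 795 GHz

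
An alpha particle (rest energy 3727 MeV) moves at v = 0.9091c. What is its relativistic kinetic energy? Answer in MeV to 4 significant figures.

γ = 1/√(1 − 0.9091²) = 2.40051
K = (γ − 1)m₀c² = (2.40051 − 1) × 3727 MeV = 1.40051 × 3727 MeV = 5220 MeV

K ≈ 5220 MeV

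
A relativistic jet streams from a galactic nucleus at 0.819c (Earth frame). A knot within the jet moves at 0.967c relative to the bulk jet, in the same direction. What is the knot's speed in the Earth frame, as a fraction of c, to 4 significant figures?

u ≈ 0.9967c

Relativistic velocity addition: u = (u' + v)/(1 + u'v/c²)
= (0.967 + 0.819)/(1 + 0.967×0.819) = 1.786/1.79197 = 0.9967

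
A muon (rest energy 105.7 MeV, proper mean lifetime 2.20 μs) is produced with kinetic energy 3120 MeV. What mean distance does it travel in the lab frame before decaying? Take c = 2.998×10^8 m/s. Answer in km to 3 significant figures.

d ≈ 20.1 km

γ = 1 + K/(m₀c²) = 1 + 3120/105.7 = 30.518
β = √(1 − 1/γ²) = 0.99946
Dilated lifetime: γτ₀ = 30.518 × 2.20 μs = 67.139 μs
d = βc·γτ₀ = 0.99946 × (2.998×10^8 m/s) × 6.7139×10^-5 s = 20.1 km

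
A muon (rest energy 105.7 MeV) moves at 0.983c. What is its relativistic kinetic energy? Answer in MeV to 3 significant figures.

K ≈ 470 MeV

γ = 1/√(1 − 0.983²) = 5.4465
K = (γ − 1)m₀c² = (5.4465 − 1) × 105.7 MeV = 4.4465 × 105.7 MeV = 470 MeV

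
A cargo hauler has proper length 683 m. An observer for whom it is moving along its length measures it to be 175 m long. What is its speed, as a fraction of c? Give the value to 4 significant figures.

β ≈ 0.9666

γ = L₀/L = 683/175 = 3.90286
β = √(1 − 1/γ²) = 0.9666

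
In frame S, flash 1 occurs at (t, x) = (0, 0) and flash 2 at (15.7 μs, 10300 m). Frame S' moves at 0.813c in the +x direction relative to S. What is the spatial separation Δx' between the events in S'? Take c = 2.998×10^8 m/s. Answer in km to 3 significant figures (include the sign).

γ = 1/√(1 − 0.813²) = 1.7174
Δx' = γ(Δx − vΔt) = 1.7174 × (10300 m − 0.813×(2.998×10^8 m/s)×15.7×10^-6 s)
= 1.7174 × (6473.3 m) = 11.1 km

Δx' ≈ 11.1 km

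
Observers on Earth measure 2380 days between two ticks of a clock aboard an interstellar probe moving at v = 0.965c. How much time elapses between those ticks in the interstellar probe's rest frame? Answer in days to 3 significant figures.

τ₀ ≈ 624 days

γ = 1/√(1 − 0.965²) = 3.8132
Proper time: τ₀ = Δt/γ = 2380/3.8132 = 624 days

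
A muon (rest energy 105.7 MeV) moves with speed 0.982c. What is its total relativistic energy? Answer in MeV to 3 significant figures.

γ = 1/√(1 − 0.982²) = 5.2943
E = γm₀c² = 5.2943 × 105.7 MeV = 560 MeV

E ≈ 560 MeV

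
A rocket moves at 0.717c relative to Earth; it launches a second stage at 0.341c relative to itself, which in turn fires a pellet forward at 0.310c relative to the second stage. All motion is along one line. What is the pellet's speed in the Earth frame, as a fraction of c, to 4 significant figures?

Compose boost 2: (0.341 + 0.717)/(1 + 0.341×0.717) = 1.058/1.24450 = 0.850143
Compose boost 3: (0.310 + 0.850143)/(1 + 0.310×0.850143) = 1.16014/1.26354 = 0.9182

u ≈ 0.9182c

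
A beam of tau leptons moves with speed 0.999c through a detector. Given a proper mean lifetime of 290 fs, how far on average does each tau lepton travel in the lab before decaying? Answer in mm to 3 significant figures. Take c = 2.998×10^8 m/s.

γ = 1/√(1 − 0.999²) = 22.366
Dilated lifetime: Δt = γτ₀ = 22.366 × 290 fs = 6486.2 fs
d = vΔt = 0.999c × 6486.2 fs = 2.9950×10^8 m/s × 6.4862×10^-12 s = 1.94 mm

d ≈ 1.94 mm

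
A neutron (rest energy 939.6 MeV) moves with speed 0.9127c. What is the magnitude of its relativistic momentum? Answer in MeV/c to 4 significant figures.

γ = 1/√(1 − 0.9127²) = 2.44720
p = γβm₀c = 2.44720 × 0.9127 × 939.6 MeV/c = 2099 MeV/c

p ≈ 2099 MeV/c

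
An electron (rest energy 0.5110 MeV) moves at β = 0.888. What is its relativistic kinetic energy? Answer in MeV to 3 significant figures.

γ = 1/√(1 − 0.888²) = 2.1747
K = (γ − 1)m₀c² = (2.1747 − 1) × 0.5110 MeV = 1.1747 × 0.5110 MeV = 0.600 MeV

K ≈ 0.600 MeV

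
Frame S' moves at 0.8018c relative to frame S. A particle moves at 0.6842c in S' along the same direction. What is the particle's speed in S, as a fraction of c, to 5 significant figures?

Relativistic velocity addition: u = (u' + v)/(1 + u'v/c²)
= (0.6842 + 0.8018)/(1 + 0.6842×0.8018) = 1.4860/1.548592 = 0.95958

u ≈ 0.95958c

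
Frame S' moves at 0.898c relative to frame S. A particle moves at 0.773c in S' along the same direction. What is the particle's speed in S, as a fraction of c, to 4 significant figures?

Relativistic velocity addition: u = (u' + v)/(1 + u'v/c²)
= (0.773 + 0.898)/(1 + 0.773×0.898) = 1.671/1.69415 = 0.9863

u ≈ 0.9863c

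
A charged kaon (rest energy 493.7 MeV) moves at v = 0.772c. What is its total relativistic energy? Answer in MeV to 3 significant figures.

γ = 1/√(1 − 0.772²) = 1.5733
E = γm₀c² = 1.5733 × 493.7 MeV = 777 MeV

E ≈ 777 MeV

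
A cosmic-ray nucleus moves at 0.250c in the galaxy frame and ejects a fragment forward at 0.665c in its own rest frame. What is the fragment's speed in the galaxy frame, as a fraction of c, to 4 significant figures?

u ≈ 0.7846c

Compose boost 2: (0.665 + 0.250)/(1 + 0.665×0.250) = 0.9150/1.16625 = 0.7846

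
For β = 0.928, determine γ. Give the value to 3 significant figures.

γ ≈ 2.68

γ = 1/√(1 − β²) = 1/√(1 − 0.928²) = 1/√(0.13882) = 2.68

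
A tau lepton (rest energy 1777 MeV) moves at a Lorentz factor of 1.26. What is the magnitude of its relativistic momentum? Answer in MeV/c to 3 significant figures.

β = √(1 − 1/γ²) = √(1 − 1/1.26²) = 0.60837
p = γβm₀c = 1.26 × 0.60837 × 1777 MeV/c = 1360 MeV/c

p ≈ 1360 MeV/c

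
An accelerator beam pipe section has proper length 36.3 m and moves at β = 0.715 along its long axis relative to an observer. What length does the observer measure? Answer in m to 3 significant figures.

γ = 1/√(1 − 0.715²) = 1.4304
Length contraction: L = L₀/γ = 36.3/1.4304 = 25.4 m

L ≈ 25.4 m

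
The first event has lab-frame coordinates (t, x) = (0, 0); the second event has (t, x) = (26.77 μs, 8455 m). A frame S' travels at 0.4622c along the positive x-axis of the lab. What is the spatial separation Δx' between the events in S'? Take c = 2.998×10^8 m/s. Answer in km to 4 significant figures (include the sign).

γ = 1/√(1 − 0.4622²) = 1.12768
Δx' = γ(Δx − vΔt) = 1.12768 × (8455 m − 0.4622×(2.998×10^8 m/s)×26.77×10^-6 s)
= 1.12768 × (4745.55 m) = 5.351 km

Δx' ≈ 5.351 km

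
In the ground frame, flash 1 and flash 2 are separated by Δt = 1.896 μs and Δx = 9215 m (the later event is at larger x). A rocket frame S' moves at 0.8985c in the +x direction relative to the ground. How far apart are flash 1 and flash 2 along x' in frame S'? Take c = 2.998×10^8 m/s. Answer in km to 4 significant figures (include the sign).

Δx' ≈ 19.83 km

γ = 1/√(1 − 0.8985²) = 2.27804
Δx' = γ(Δx − vΔt) = 2.27804 × (9215 m − 0.8985×(2.998×10^8 m/s)×1.896×10^-6 s)
= 2.27804 × (8704.27 m) = 19.83 km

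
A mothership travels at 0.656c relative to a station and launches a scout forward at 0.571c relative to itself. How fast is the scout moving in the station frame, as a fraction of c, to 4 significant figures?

u ≈ 0.8926c

Compose boost 2: (0.571 + 0.656)/(1 + 0.571×0.656) = 1.227/1.37458 = 0.8926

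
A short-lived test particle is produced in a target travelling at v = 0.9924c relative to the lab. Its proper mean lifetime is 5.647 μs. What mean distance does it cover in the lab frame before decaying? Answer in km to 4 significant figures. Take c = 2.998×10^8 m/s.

γ = 1/√(1 − 0.9924²) = 8.12653
Dilated lifetime: Δt = γτ₀ = 8.12653 × 5.647 μs = 45.8905 μs
d = vΔt = 0.9924c × 45.8905 μs = 2.97522×10^8 m/s × 4.58905×10^-5 s = 13.65 km

d ≈ 13.65 km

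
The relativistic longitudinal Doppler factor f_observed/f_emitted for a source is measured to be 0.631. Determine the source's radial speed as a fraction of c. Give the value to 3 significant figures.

β ≈ 0.430

f_obs/f_src = √((1−β)/(1+β)) = 0.631  ⇒  (1−β)/(1+β) = 0.39816
β = |1 − D²|/(1 + D²) = |1 − 0.39816|/(1 + 0.39816) = 0.430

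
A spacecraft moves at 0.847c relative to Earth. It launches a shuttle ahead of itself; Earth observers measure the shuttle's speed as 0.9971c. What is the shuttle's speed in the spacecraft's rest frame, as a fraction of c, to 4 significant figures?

Inverse velocity addition: u' = (u − v)/(1 − uv/c²)
= (0.9971 − 0.847)/(1 − 0.9971×0.847) = 0.1501/0.155456 = 0.9655

u' ≈ 0.9655c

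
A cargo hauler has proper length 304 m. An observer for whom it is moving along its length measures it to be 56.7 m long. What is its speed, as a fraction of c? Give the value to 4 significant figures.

γ = L₀/L = 304/56.7 = 5.36155
β = √(1 − 1/γ²) = 0.9825

β ≈ 0.9825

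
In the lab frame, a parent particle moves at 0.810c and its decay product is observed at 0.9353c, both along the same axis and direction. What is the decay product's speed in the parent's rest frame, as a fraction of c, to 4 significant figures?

Inverse velocity addition: u' = (u − v)/(1 − uv/c²)
= (0.9353 − 0.810)/(1 − 0.9353×0.810) = 0.1253/0.242407 = 0.5169

u' ≈ 0.5169c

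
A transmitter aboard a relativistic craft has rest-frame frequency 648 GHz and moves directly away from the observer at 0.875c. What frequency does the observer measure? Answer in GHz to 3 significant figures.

Relativistic Doppler: f_obs = f_src √((1−β)/(1+β))
= 648 × √(0.12500/1.8750) = 648 × 0.25820 = 167 GHz

f_obs ≈ 167 GHz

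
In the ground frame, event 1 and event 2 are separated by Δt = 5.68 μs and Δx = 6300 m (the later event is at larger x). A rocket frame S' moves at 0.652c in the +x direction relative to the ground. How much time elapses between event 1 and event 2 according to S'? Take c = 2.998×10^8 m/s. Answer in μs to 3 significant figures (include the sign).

Δt' ≈ -10.6 μs

γ = 1/√(1 − 0.652²) = 1.3189
Δt' = γ(Δt − vΔx/c²) = 1.3189 × (5.68 μs − 0.652×6300 m / (2.998×10^8 m/s))
= 1.3189 × (-8.0211 μs) = -10.6 μs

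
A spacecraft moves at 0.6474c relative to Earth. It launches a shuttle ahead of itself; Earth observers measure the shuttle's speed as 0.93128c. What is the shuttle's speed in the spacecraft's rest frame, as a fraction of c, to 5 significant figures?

u' ≈ 0.71490c

Inverse velocity addition: u' = (u − v)/(1 − uv/c²)
= (0.93128 − 0.6474)/(1 − 0.93128×0.6474) = 0.28388/0.3970893 = 0.71490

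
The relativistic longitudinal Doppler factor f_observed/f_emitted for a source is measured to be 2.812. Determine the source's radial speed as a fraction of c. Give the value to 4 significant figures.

β ≈ 0.7755

f_obs/f_src = √((1+β)/(1−β)) = 2.812  ⇒  (1+β)/(1−β) = 7.90734
β = |1 − D²|/(1 + D²) = |1 − 7.90734|/(1 + 7.90734) = 0.7755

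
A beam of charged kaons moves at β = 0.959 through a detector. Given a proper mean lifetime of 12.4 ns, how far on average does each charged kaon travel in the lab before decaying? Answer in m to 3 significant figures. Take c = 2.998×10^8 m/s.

d ≈ 12.6 m

γ = 1/√(1 − 0.959²) = 3.5285
Dilated lifetime: Δt = γτ₀ = 3.5285 × 12.4 ns = 43.753 ns
d = vΔt = 0.959c × 43.753 ns = 2.8751×10^8 m/s × 4.3753×10^-8 s = 12.6 m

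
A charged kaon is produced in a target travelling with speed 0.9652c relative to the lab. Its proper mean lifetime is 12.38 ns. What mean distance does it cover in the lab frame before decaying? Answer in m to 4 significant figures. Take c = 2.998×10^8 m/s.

γ = 1/√(1 − 0.9652²) = 3.82390
Dilated lifetime: Δt = γτ₀ = 3.82390 × 12.38 ns = 47.3399 ns
d = vΔt = 0.9652c × 47.3399 ns = 2.89367×10^8 m/s × 4.73399×10^-8 s = 13.70 m

d ≈ 13.70 m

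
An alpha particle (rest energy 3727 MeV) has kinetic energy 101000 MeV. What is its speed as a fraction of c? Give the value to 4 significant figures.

γ = 1 + K/(m₀c²) = 1 + 101000/3727 = 28.0995
β = √(1 − 1/γ²) = 0.9994

β ≈ 0.9994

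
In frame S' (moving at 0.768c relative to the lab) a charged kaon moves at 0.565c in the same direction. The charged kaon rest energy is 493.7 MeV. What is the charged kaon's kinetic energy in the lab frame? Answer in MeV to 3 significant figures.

K ≈ 846 MeV

u_lab = (0.565 + 0.768)/(1 + 0.565×0.768) = 0.929620
γ = 1/√(1 − 0.929620²) = 2.7136
K = (γ − 1)m₀c² = (2.7136 − 1) × 493.7 = 1.7136 × 493.7 = 846 MeV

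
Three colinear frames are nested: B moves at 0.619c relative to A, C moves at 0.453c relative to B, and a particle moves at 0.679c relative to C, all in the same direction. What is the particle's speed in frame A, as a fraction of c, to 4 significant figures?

Compose boost 2: (0.453 + 0.619)/(1 + 0.453×0.619) = 1.072/1.28041 = 0.837234
Compose boost 3: (0.679 + 0.837234)/(1 + 0.679×0.837234) = 1.51623/1.56848 = 0.9667

u ≈ 0.9667c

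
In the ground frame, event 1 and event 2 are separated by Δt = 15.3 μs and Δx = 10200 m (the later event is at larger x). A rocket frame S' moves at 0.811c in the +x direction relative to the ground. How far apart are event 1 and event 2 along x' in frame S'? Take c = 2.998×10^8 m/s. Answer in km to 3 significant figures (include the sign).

Δx' ≈ 11.1 km

γ = 1/√(1 − 0.811²) = 1.7093
Δx' = γ(Δx − vΔt) = 1.7093 × (10200 m − 0.811×(2.998×10^8 m/s)×15.3×10^-6 s)
= 1.7093 × (6480.0 m) = 11.1 km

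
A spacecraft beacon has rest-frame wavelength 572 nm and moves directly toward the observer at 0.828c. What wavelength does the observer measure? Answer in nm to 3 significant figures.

Relativistic Doppler: λ_obs = λ_src √((1−β)/(1+β))
= 572 × √(0.17200/1.8280) = 572 × 0.30674 = 175 nm

λ_obs ≈ 175 nm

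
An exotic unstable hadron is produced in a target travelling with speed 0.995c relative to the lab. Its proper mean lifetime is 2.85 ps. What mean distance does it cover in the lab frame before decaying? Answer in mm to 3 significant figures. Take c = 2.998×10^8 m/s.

d ≈ 8.51 mm

γ = 1/√(1 − 0.995²) = 10.013
Dilated lifetime: Δt = γτ₀ = 10.013 × 2.85 ps = 28.536 ps
d = vΔt = 0.995c × 28.536 ps = 2.9830×10^8 m/s × 2.8536×10^-11 s = 8.51 mm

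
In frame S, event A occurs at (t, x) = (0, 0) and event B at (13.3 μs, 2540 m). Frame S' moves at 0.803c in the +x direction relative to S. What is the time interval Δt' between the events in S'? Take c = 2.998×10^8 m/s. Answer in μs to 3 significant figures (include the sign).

γ = 1/√(1 − 0.803²) = 1.6779
Δt' = γ(Δt − vΔx/c²) = 1.6779 × (13.3 μs − 0.803×2540 m / (2.998×10^8 m/s))
= 1.6779 × (6.4967 μs) = 10.9 μs

Δt' ≈ 10.9 μs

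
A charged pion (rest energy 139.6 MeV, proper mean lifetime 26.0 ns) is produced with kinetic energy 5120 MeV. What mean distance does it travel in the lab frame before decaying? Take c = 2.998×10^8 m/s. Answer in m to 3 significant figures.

d ≈ 294 m

γ = 1 + K/(m₀c²) = 1 + 5120/139.6 = 37.676
β = √(1 − 1/γ²) = 0.99965
Dilated lifetime: γτ₀ = 37.676 × 26.0 ns = 979.58 ns
d = βc·γτ₀ = 0.99965 × (2.998×10^8 m/s) × 9.7958×10^-7 s = 294 m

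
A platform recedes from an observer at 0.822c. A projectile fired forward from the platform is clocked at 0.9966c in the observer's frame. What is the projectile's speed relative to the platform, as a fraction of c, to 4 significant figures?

u' ≈ 0.9657c

Inverse velocity addition: u' = (u − v)/(1 − uv/c²)
= (0.9966 − 0.822)/(1 − 0.9966×0.822) = 0.1746/0.180795 = 0.9657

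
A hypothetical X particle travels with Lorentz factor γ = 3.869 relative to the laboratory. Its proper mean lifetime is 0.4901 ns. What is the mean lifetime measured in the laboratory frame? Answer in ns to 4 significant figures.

γ = 3.869 (given)
Time dilation: Δt = γτ₀ = 3.869 × 0.4901 ns = 1.896 ns

Δt ≈ 1.896 ns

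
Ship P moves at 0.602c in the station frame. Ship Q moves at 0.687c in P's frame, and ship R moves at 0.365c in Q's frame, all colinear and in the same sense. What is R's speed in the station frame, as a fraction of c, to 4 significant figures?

u ≈ 0.9580c

Compose boost 2: (0.687 + 0.602)/(1 + 0.687×0.602) = 1.289/1.41357 = 0.911873
Compose boost 3: (0.365 + 0.911873)/(1 + 0.365×0.911873) = 1.27687/1.33283 = 0.9580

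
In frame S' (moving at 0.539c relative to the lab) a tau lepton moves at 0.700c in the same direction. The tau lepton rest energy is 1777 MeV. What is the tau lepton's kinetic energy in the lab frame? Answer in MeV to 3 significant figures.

u_lab = (0.700 + 0.539)/(1 + 0.700×0.539) = 0.899586
γ = 1/√(1 − 0.899586²) = 2.2897
K = (γ − 1)m₀c² = (2.2897 − 1) × 1777 = 1.2897 × 1777 = 2290 MeV

K ≈ 2290 MeV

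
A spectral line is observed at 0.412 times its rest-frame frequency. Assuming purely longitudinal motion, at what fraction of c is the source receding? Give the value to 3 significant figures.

β ≈ 0.710

f_obs/f_src = √((1−β)/(1+β)) = 0.412  ⇒  (1−β)/(1+β) = 0.16974
β = |1 − D²|/(1 + D²) = |1 − 0.16974|/(1 + 0.16974) = 0.710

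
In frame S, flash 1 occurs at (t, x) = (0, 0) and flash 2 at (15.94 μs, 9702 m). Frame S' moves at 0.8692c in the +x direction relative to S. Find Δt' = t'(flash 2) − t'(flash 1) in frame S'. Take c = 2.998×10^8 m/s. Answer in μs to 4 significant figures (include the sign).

Δt' ≈ -24.65 μs

γ = 1/√(1 − 0.8692²) = 2.02241
Δt' = γ(Δt − vΔx/c²) = 2.02241 × (15.94 μs − 0.8692×9702 m / (2.998×10^8 m/s))
= 2.02241 × (-12.1887 μs) = -24.65 μs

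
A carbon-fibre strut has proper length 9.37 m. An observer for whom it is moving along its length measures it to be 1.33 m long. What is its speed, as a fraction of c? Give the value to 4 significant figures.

γ = L₀/L = 9.37/1.33 = 7.04511
β = √(1 − 1/γ²) = 0.9899

β ≈ 0.9899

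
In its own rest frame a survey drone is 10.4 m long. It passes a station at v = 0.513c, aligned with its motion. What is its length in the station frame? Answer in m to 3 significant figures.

L ≈ 8.93 m

γ = 1/√(1 − 0.513²) = 1.1650
Length contraction: L = L₀/γ = 10.4/1.1650 = 8.93 m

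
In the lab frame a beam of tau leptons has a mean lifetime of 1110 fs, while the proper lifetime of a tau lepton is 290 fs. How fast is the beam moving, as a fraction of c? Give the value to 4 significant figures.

γ = Δt/τ₀ = 1110/290 = 3.82759
β = √(1 − 1/γ²) = √(1 − 1/3.82759²) = 0.9653

β ≈ 0.9653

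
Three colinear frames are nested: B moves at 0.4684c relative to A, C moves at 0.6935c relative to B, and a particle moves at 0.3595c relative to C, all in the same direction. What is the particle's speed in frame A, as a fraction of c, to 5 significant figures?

u ≈ 0.94011c

Compose boost 2: (0.6935 + 0.4684)/(1 + 0.6935×0.4684) = 1.1619/1.324835 = 0.8770146
Compose boost 3: (0.3595 + 0.8770146)/(1 + 0.3595×0.8770146) = 1.236515/1.315287 = 0.94011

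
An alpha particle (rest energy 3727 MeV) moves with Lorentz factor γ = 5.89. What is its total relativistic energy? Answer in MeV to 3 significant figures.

E ≈ 22000 MeV

γ = 5.89 (given)
E = γm₀c² = 5.89 × 3727 MeV = 22000 MeV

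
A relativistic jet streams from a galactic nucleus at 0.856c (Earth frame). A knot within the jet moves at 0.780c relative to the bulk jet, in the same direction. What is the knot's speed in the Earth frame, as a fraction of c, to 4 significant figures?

Relativistic velocity addition: u = (u' + v)/(1 + u'v/c²)
= (0.780 + 0.856)/(1 + 0.780×0.856) = 1.636/1.66768 = 0.9810

u ≈ 0.9810c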